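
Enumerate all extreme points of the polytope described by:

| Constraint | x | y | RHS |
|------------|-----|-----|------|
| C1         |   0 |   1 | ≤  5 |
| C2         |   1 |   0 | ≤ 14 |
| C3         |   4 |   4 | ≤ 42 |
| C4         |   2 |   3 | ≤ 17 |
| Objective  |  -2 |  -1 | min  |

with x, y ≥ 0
Each vertex is the intersection of two constraint boundaries that also satisfies all remaining constraints:
  x = 0 and y = 0 → (0, 0)
  2x + 3y = 17 and y = 0 → (8.5, 0)
  y = 5 and 2x + 3y = 17 → (1, 5)
  y = 5 and x = 0 → (0, 5)

Vertices: (0, 0), (8.5, 0), (1, 5), (0, 5)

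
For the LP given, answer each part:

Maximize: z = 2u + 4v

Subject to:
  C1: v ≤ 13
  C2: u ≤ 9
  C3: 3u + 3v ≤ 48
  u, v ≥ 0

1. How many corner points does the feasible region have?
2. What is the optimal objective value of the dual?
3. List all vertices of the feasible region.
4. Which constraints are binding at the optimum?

1. 5
2. 58 (by strong duality, equal to the primal optimum)
3. (0, 0), (9, 0), (9, 7), (3, 13), (0, 13)
4. C1, C3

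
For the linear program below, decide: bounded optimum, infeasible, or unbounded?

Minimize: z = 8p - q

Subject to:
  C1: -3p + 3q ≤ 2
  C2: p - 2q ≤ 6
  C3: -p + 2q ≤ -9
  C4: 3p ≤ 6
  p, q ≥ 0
C2 requires p - 2q ≤ 6, while C3 (-p + 2q ≤ -9) is equivalent to p - 2q ≥ 9. Together they would need 9 ≤ p - 2q ≤ 6, which is impossible since 9 > 6. No point satisfies all constraints.

Infeasible — the constraint set is empty.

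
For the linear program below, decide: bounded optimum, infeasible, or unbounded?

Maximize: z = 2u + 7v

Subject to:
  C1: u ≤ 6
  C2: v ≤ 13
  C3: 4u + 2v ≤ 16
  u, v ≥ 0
The point (0, 8) satisfies every constraint, so the LP is feasible; the constraints give u ≤ 6 and v ≤ 13, which with u, v ≥ 0 keep the feasible region inside a bounded box. A feasible, bounded LP attains a finite optimum at a vertex.

Evaluating z = 2u + 7v at each vertex:
  (0, 0): z = 0
  (4, 0): z = 8
  (0, 8): z = 56

Feasible with finite optimum z* = 56 at (0, 8).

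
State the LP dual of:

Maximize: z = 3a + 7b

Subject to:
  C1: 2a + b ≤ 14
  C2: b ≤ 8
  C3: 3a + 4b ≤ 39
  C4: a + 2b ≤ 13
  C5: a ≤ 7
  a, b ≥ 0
Minimize: z = 14y1 + 8y2 + 39y3 + 13y4 + 7y5

Subject to:
  C1: -2y1 - 3y3 - y4 - y5 ≤ -3
  C2: -y1 - y2 - 4y3 - 2y4 ≤ -7
  y1, y2, y3, y4, y5 ≥ 0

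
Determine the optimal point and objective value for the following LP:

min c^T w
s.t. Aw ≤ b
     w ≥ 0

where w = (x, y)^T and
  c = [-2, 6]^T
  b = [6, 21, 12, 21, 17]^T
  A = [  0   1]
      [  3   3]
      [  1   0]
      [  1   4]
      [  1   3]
Each vertex is the intersection of two constraint boundaries that also satisfies all remaining constraints:
  x = 0 and y = 0 → (0, 0)
  3x + 3y = 21 and y = 0 → (7, 0)
  3x + 3y = 21 and x + 4y = 21 → (2.333, 4.667)
  x + 4y = 21 and x = 0 → (0, 5.25)

Evaluating z = -2x + 6y at each vertex:
  (0, 0): z = 0
  (7, 0): z = -14
  (2.333, 4.667): z = 23.33
  (0, 5.25): z = 31.5

The minimum is at (7, 0) with z = -14.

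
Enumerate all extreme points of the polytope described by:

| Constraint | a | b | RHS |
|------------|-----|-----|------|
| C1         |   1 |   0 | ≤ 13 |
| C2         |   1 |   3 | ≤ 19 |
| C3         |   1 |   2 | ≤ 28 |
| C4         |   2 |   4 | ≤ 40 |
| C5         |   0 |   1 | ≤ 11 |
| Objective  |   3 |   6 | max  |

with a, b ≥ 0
Each vertex is the intersection of two constraint boundaries that also satisfies all remaining constraints:
  a = 0 and b = 0 → (0, 0)
  a = 13 and b = 0 → (13, 0)
  a = 13 and a + 3b = 19 → (13, 2)
  a + 3b = 19 and a = 0 → (0, 6.333)

Vertices: (0, 0), (13, 0), (13, 2), (0, 6.333)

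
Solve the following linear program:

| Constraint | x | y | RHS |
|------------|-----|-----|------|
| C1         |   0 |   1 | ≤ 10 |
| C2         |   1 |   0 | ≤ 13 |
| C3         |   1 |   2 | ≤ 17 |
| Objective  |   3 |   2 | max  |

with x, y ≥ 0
x = 13, y = 2, z = 43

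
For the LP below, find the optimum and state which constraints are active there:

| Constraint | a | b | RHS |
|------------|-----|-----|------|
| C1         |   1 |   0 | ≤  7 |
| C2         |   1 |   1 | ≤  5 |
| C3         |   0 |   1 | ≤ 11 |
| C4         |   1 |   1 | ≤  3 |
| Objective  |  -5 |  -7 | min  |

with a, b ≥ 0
Optimal: a = 0, b = 3
Binding: C4, a ≥ 0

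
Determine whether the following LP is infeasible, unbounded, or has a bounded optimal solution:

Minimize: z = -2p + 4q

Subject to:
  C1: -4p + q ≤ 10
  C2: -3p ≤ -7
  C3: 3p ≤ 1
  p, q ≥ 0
C3 requires 3p ≤ 1, while C2 (-3p ≤ -7) is equivalent to 3p ≥ 7. Together they would need 7 ≤ 3p ≤ 1, which is impossible since 7 > 1. No point satisfies all constraints.

Infeasible: no point satisfies all constraints simultaneously.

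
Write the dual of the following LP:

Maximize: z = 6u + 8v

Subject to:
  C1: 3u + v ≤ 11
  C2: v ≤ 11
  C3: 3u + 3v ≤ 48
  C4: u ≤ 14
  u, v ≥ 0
Minimize: z = 11y1 + 11y2 + 48y3 + 14y4

Subject to:
  C1: -3y1 - 3y3 - y4 ≤ -6
  C2: -y1 - y2 - 3y3 ≤ -8
  y1, y2, y3, y4 ≥ 0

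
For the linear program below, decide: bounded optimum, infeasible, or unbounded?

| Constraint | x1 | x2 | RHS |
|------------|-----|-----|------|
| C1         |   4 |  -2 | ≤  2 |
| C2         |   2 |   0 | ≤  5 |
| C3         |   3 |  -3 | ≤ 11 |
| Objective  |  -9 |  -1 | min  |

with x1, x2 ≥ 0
Feasible point: (0, 0) satisfies every constraint, so the LP is feasible.
Direction d = (0, 1): for each constraint row a, a·d ≤ 0 —
  (4)(0) + (-2)(1) = -2 ≤ 0
  (2)(0) + (0)(1) = 0 ≤ 0
  (3)(0) + (-3)(1) = -3 ≤ 0
and d ≥ 0, so (0, 0) + t·d stays feasible for every t ≥ 0. Along this ray z = -9x1 - x2 changes by -1 per unit t, so z → −∞.

Unbounded — the objective can decrease without bound over the feasible region.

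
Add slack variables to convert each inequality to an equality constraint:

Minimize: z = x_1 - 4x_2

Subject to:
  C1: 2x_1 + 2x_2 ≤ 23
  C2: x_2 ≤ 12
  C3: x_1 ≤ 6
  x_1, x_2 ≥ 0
min z = x_1 - 4x_2

s.t.
  2x_1 + 2x_2 + s1 = 23
  x_2 + s2 = 12
  x_1 + s3 = 6
  x_1, x_2, s1, s2, s3 ≥ 0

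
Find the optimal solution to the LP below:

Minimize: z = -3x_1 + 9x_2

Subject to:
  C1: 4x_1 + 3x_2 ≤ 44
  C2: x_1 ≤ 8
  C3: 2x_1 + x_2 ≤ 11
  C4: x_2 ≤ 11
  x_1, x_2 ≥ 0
Each vertex is the intersection of two constraint boundaries that also satisfies all remaining constraints:
  x_1 = 0 and x_2 = 0 → (0, 0)
  2x_1 + x_2 = 11 and x_2 = 0 → (5.5, 0)
  2x_1 + x_2 = 11 and x_2 = 11 → (0, 11)

Evaluating z = -3x_1 + 9x_2 at each vertex:
  (0, 0): z = 0
  (5.5, 0): z = -16.5
  (0, 11): z = 99

The minimum is at (5.5, 0) with z = -16.5.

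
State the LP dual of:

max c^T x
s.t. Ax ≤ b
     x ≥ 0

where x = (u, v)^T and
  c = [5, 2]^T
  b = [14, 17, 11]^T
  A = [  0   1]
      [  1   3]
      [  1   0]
Minimize: z = 14y1 + 17y2 + 11y3

Subject to:
  C1: -y2 - y3 ≤ -5
  C2: -y1 - 3y2 ≤ -2
  y1, y2, y3 ≥ 0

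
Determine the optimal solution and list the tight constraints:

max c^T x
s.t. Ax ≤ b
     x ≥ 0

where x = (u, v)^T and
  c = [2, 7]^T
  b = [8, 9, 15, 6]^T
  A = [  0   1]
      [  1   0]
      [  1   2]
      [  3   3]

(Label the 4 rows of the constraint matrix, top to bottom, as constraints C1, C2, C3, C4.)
Optimal: u = 0, v = 2
Slack at optimum:
  C1: slack = 6
  C2: slack = 9
  C3: slack = 11
  C4: slack = 0 (binding)
  u ≥ 0: u = 0 (binding)
  v ≥ 0: v = 2
Binding constraints: C4, u ≥ 0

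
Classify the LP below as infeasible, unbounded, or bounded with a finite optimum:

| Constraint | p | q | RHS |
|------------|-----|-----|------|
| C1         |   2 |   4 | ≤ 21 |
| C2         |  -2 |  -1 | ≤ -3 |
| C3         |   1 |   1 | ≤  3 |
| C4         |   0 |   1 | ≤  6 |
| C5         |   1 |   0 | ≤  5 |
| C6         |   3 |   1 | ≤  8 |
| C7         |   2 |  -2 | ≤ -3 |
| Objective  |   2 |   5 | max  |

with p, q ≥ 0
The point (0, 3) satisfies every constraint, so the LP is feasible; the constraints give p ≤ 5 and q ≤ 6, which with p, q ≥ 0 keep the feasible region inside a bounded box. A feasible, bounded LP attains a finite optimum at a vertex.

Evaluating z = 2p + 5q at each vertex:
  (0.5, 2): z = 11
  (0.75, 2.25): z = 12.75
  (0, 3): z = 15

The LP has an optimal solution: (0, 3) with z = 15.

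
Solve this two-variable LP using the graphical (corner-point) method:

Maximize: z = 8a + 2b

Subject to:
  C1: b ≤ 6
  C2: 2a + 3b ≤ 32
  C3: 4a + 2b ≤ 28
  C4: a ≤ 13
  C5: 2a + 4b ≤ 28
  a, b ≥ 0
Each vertex is the intersection of two constraint boundaries that also satisfies all remaining constraints:
  a = 0 and b = 0 → (0, 0)
  4a + 2b = 28 and b = 0 → (7, 0)
  4a + 2b = 28 and 2a + 4b = 28 → (4.667, 4.667)
  b = 6 and 2a + 4b = 28 → (2, 6)
  b = 6 and a = 0 → (0, 6)

Evaluating z = 8a + 2b at each vertex:
  (0, 0): z = 0
  (7, 0): z = 56
  (4.667, 4.667): z = 46.67
  (2, 6): z = 28
  (0, 6): z = 12

The maximum is at (7, 0) with z = 56.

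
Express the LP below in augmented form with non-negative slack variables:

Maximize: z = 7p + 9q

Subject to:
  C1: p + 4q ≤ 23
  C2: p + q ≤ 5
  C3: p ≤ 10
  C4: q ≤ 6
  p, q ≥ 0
max z = 7p + 9q

s.t.
  p + 4q + s1 = 23
  p + q + s2 = 5
  p + s3 = 10
  q + s4 = 6
  p, q, s1, s2, s3, s4 ≥ 0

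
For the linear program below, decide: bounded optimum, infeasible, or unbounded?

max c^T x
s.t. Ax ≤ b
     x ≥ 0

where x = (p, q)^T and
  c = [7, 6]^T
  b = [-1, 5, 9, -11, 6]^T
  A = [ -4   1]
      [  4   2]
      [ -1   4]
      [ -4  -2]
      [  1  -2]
One constraint requires 4p + 2q ≤ 5, while the constraint -4p - 2q ≤ -11 is equivalent to 4p + 2q ≥ 11. Together they would need 11 ≤ 4p + 2q ≤ 5, which is impossible since 11 > 5. No point satisfies all constraints.

Infeasible — the constraint set is empty.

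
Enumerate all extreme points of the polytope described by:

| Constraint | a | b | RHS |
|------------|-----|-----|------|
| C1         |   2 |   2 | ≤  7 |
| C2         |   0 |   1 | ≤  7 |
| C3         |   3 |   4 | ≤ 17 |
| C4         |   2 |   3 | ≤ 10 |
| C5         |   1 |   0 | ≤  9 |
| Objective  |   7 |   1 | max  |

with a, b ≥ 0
Each vertex is the intersection of two constraint boundaries that also satisfies all remaining constraints:
  a = 0 and b = 0 → (0, 0)
  2a + 2b = 7 and b = 0 → (3.5, 0)
  2a + 2b = 7 and 2a + 3b = 10 → (0.5, 3)
  2a + 3b = 10 and a = 0 → (0, 3.333)

Vertices: (0, 0), (3.5, 0), (0.5, 3), (0, 3.333)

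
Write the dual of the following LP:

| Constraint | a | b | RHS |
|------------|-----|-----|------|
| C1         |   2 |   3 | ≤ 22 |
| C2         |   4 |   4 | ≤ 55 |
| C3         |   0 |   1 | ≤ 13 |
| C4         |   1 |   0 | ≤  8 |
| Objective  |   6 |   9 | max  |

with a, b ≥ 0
Minimize: z = 22y1 + 55y2 + 13y3 + 8y4

Subject to:
  C1: -2y1 - 4y2 - y4 ≤ -6
  C2: -3y1 - 4y2 - y3 ≤ -9
  y1, y2, y3, y4 ≥ 0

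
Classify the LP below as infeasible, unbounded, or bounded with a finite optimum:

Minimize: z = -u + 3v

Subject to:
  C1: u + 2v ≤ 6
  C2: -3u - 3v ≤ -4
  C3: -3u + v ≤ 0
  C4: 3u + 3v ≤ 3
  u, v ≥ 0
C4 requires 3u + 3v ≤ 3, while C2 (-3u - 3v ≤ -4) is equivalent to 3u + 3v ≥ 4. Together they would need 4 ≤ 3u + 3v ≤ 3, which is impossible since 4 > 3. No point satisfies all constraints.

Infeasible: no point satisfies all constraints simultaneously.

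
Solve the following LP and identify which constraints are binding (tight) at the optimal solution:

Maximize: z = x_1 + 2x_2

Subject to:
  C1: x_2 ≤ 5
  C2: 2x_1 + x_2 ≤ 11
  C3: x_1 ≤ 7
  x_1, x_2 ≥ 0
Optimal: x_1 = 3, x_2 = 5
Binding: C1, C2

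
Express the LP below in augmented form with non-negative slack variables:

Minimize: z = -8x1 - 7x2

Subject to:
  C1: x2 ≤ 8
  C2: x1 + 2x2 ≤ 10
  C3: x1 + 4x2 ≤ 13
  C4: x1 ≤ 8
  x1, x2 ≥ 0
min z = -8x1 - 7x2

s.t.
  x2 + s1 = 8
  x1 + 2x2 + s2 = 10
  x1 + 4x2 + s3 = 13
  x1 + s4 = 8
  x1, x2, s1, s2, s3, s4 ≥ 0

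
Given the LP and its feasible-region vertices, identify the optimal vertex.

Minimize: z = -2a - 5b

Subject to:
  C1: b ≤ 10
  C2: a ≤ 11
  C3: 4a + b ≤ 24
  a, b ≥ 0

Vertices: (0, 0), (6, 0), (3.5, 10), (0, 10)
Evaluating z = -2a - 5b at each vertex:
  (0, 0): z = 0
  (6, 0): z = -12
  (3.5, 10): z = -57
  (0, 10): z = -50

The smallest value is z = -57, attained at (3.5, 10).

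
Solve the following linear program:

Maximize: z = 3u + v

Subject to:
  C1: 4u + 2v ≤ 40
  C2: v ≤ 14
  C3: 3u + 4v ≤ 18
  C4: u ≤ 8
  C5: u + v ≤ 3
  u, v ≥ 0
u = 3, v = 0, z = 9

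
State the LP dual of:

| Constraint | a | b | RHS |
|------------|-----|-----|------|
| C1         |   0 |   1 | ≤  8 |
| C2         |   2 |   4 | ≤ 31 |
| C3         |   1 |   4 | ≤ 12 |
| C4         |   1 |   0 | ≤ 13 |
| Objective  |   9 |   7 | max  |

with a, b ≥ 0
Minimize: z = 8y1 + 31y2 + 12y3 + 13y4

Subject to:
  C1: -2y2 - y3 - y4 ≤ -9
  C2: -y1 - 4y2 - 4y3 ≤ -7
  y1, y2, y3, y4 ≥ 0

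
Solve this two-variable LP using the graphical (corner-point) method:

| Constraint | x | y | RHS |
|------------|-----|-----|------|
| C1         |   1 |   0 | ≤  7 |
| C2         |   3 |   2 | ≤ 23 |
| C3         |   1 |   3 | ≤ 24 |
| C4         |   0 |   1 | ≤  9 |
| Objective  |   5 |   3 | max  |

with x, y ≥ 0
Each vertex is the intersection of two constraint boundaries that also satisfies all remaining constraints:
  x = 0 and y = 0 → (0, 0)
  x = 7 and y = 0 → (7, 0)
  x = 7 and 3x + 2y = 23 → (7, 1)
  3x + 2y = 23 and x + 3y = 24 → (3, 7)
  x + 3y = 24 and x = 0 → (0, 8)

Evaluating z = 5x + 3y at each vertex:
  (0, 0): z = 0
  (7, 0): z = 35
  (7, 1): z = 38
  (3, 7): z = 36
  (0, 8): z = 24

The maximum is at (7, 1) with z = 38.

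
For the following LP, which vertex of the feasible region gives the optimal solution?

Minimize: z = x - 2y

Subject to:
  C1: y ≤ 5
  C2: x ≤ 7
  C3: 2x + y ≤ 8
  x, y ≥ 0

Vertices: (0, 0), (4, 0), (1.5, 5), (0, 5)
(0, 5) with z = -10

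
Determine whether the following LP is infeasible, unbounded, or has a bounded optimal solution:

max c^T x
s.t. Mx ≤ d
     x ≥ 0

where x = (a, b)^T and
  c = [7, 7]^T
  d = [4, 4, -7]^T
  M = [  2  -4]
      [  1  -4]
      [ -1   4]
One constraint requires a - 4b ≤ 4, while the constraint -a + 4b ≤ -7 is equivalent to a - 4b ≥ 7. Together they would need 7 ≤ a - 4b ≤ 4, which is impossible since 7 > 4. No point satisfies all constraints.

Infeasible — the constraint set is empty.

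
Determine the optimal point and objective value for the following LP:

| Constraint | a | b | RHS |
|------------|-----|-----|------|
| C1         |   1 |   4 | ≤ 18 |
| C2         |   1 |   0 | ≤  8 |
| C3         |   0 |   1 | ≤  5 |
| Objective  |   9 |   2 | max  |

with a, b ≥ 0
a = 8, b = 2.5, z = 77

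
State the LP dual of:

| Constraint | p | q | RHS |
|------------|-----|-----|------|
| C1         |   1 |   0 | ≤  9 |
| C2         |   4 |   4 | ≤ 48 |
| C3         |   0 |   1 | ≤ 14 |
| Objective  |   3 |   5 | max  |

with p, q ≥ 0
Minimize: z = 9y1 + 48y2 + 14y3

Subject to:
  C1: -y1 - 4y2 ≤ -3
  C2: -4y2 - y3 ≤ -5
  y1, y2, y3 ≥ 0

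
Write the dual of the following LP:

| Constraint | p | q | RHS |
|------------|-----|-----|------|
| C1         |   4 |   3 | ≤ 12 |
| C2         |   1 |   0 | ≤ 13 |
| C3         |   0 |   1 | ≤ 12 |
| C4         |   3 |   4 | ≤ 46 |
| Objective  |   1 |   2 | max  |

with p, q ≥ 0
Minimize: z = 12y1 + 13y2 + 12y3 + 46y4

Subject to:
  C1: -4y1 - y2 - 3y4 ≤ -1
  C2: -3y1 - y3 - 4y4 ≤ -2
  y1, y2, y3, y4 ≥ 0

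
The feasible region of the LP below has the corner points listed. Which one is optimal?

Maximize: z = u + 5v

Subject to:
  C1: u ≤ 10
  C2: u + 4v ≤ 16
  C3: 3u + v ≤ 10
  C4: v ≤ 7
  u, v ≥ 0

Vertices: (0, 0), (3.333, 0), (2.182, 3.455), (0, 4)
Evaluating z = u + 5v at each vertex:
  (0, 0): z = 0
  (3.333, 0): z = 3.333
  (2.182, 3.455): z = 19.45
  (0, 4): z = 20

The largest value is z = 20, attained at (0, 4).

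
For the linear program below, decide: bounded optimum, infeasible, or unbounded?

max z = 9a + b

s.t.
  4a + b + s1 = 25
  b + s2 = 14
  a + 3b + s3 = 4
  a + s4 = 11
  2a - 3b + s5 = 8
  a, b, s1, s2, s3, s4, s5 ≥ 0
The point (4, 0) satisfies every constraint, so the LP is feasible; the constraints give a ≤ 11 and b ≤ 14, which with a, b ≥ 0 keep the feasible region inside a bounded box. A feasible, bounded LP attains a finite optimum at a vertex.

Evaluating z = 9a + b at each vertex:
  (0, 0): z = 0
  (4, 0): z = 36
  (0, 1.333): z = 1.333

Feasible with finite optimum z* = 36 at (4, 0).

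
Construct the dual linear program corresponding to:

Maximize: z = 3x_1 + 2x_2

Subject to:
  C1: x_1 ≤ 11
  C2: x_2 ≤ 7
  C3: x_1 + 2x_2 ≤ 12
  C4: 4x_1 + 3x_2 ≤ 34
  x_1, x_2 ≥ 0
Minimize: z = 11y1 + 7y2 + 12y3 + 34y4

Subject to:
  C1: -y1 - y3 - 4y4 ≤ -3
  C2: -y2 - 2y3 - 3y4 ≤ -2
  y1, y2, y3, y4 ≥ 0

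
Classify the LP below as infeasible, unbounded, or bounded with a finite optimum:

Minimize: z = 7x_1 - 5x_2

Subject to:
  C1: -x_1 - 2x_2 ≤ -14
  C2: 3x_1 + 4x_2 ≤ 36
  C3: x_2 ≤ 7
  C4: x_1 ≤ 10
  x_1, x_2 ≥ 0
The point (0, 7) satisfies every constraint, so the LP is feasible; the constraints give x_1 ≤ 10 and x_2 ≤ 7, which with x_1, x_2 ≥ 0 keep the feasible region inside a bounded box. A feasible, bounded LP attains a finite optimum at a vertex.

Evaluating z = 7x_1 - 5x_2 at each vertex:
  (8, 3): z = 41
  (2.667, 7): z = -16.33
  (0, 7): z = -35

The LP has an optimal solution: (0, 7) with z = -35.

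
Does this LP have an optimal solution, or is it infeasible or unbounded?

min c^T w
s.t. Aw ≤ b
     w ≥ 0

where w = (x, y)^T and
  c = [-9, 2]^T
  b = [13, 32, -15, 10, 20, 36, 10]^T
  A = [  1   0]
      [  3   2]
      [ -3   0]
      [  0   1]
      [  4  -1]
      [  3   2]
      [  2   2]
The point (5, 0) satisfies every constraint, so the LP is feasible; the constraints give x ≤ 13 and y ≤ 10, which with x, y ≥ 0 keep the feasible region inside a bounded box. A feasible, bounded LP attains a finite optimum at a vertex.

Feasible with finite optimum z* = -45 at (5, 0).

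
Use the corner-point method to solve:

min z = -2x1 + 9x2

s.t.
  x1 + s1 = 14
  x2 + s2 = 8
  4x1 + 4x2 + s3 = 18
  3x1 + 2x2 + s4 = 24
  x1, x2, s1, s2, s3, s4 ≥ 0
x1 = 4.5, x2 = 0, z = -9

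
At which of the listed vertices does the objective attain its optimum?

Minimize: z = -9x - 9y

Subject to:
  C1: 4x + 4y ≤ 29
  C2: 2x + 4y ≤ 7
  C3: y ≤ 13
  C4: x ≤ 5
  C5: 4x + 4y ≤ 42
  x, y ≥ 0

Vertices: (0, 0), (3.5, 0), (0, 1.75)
(3.5, 0) with z = -31.5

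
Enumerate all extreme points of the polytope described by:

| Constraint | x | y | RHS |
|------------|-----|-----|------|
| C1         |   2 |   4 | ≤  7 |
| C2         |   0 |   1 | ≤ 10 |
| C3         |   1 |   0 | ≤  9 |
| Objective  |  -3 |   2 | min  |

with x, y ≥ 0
Each vertex is the intersection of two constraint boundaries that also satisfies all remaining constraints:
  x = 0 and y = 0 → (0, 0)
  2x + 4y = 7 and y = 0 → (3.5, 0)
  2x + 4y = 7 and x = 0 → (0, 1.75)

Vertices: (0, 0), (3.5, 0), (0, 1.75)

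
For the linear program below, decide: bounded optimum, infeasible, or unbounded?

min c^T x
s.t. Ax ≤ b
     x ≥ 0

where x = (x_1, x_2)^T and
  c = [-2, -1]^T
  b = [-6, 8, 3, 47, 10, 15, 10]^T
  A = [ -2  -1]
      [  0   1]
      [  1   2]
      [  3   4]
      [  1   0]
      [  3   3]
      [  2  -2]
The point (3, 0) satisfies every constraint, so the LP is feasible; the constraints give x_1 ≤ 10 and x_2 ≤ 8, which with x_1, x_2 ≥ 0 keep the feasible region inside a bounded box. A feasible, bounded LP attains a finite optimum at a vertex.

Feasible with finite optimum z* = -6 at (3, 0).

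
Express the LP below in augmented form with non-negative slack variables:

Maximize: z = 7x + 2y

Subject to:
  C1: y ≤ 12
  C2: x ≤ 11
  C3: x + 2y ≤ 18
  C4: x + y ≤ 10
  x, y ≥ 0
max z = 7x + 2y

s.t.
  y + s1 = 12
  x + s2 = 11
  x + 2y + s3 = 18
  x + y + s4 = 10
  x, y, s1, s2, s3, s4 ≥ 0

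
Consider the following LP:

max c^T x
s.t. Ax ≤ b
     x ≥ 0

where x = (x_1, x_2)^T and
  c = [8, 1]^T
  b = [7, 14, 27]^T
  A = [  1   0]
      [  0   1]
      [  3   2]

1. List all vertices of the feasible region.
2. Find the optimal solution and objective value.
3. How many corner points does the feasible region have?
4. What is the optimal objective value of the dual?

1. (0, 0), (7, 0), (7, 3), (0, 13.5)
2. x_1 = 7, x_2 = 3, z = 59
3. 4
4. 59 (by strong duality, equal to the primal optimum)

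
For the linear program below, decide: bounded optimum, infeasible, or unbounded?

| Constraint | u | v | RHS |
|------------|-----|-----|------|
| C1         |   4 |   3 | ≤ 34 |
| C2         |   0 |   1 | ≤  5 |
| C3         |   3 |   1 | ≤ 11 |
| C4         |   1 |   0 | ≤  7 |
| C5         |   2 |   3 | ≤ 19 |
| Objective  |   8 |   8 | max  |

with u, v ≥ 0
The point (2, 5) satisfies every constraint, so the LP is feasible; the constraints give u ≤ 7 and v ≤ 5, which with u, v ≥ 0 keep the feasible region inside a bounded box. A feasible, bounded LP attains a finite optimum at a vertex.

The LP has an optimal solution: (2, 5) with z = 56.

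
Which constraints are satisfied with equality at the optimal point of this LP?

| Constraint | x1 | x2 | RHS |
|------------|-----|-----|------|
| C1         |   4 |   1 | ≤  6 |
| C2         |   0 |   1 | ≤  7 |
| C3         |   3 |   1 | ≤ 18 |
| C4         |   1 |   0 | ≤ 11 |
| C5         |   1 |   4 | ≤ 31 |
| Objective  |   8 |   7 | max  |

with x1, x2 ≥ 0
Optimal: x1 = 0, x2 = 6
Slack at optimum:
  C1: slack = 0 (binding)
  C2: slack = 1
  C3: slack = 12
  C4: slack = 11
  C5: slack = 7
  x1 ≥ 0: x1 = 0 (binding)
  x2 ≥ 0: x2 = 6
Binding constraints: C1, x1 ≥ 0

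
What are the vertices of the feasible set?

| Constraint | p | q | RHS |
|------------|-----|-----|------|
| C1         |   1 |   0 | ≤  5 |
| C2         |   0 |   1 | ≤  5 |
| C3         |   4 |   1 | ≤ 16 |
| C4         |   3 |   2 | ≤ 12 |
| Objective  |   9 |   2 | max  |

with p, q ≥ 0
Each vertex is the intersection of two constraint boundaries that also satisfies all remaining constraints:
  p = 0 and q = 0 → (0, 0)
  4p + q = 16 and 3p + 2q = 12 → (4, 0)
  q = 5 and 3p + 2q = 12 → (0.6667, 5)
  q = 5 and p = 0 → (0, 5)

Vertices: (0, 0), (4, 0), (0.6667, 5), (0, 5)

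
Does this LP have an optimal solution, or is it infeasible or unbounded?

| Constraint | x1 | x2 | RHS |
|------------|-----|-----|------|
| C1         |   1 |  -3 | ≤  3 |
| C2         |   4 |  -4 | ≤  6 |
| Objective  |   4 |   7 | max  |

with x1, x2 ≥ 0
Feasible point: (0, 0) satisfies every constraint, so the LP is feasible.
Direction d = (0, 1): for each constraint row a, a·d ≤ 0 —
  (1)(0) + (-3)(1) = -3 ≤ 0
  (4)(0) + (-4)(1) = -4 ≤ 0
and d ≥ 0, so (0, 0) + t·d stays feasible for every t ≥ 0. Along this ray z = 4x1 + 7x2 changes by 7 per unit t, so z → +∞.

Unbounded — the objective can increase without bound over the feasible region.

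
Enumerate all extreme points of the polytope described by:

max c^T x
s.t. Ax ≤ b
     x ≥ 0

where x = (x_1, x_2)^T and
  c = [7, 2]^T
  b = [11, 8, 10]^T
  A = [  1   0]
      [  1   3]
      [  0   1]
Each vertex is the intersection of two constraint boundaries that also satisfies all remaining constraints:
  x_1 = 0 and x_2 = 0 → (0, 0)
  x_1 + 3x_2 = 8 and x_2 = 0 → (8, 0)
  x_1 + 3x_2 = 8 and x_1 = 0 → (0, 2.667)

Vertices: (0, 0), (8, 0), (0, 2.667)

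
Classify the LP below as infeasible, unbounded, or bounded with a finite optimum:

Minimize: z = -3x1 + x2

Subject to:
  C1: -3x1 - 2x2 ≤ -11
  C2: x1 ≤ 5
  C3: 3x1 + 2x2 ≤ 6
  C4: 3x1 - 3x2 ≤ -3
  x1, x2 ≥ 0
C3 requires 3x1 + 2x2 ≤ 6, while C1 (-3x1 - 2x2 ≤ -11) is equivalent to 3x1 + 2x2 ≥ 11. Together they would need 11 ≤ 3x1 + 2x2 ≤ 6, which is impossible since 11 > 6. No point satisfies all constraints.

Infeasible — the constraint set is empty.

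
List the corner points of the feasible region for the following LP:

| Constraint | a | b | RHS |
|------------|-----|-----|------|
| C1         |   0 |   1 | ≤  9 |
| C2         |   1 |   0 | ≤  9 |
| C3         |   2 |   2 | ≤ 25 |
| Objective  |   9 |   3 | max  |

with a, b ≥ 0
Each vertex is the intersection of two constraint boundaries that also satisfies all remaining constraints:
  a = 0 and b = 0 → (0, 0)
  a = 9 and b = 0 → (9, 0)
  a = 9 and 2a + 2b = 25 → (9, 3.5)
  b = 9 and 2a + 2b = 25 → (3.5, 9)
  b = 9 and a = 0 → (0, 9)

Vertices: (0, 0), (9, 0), (9, 3.5), (3.5, 9), (0, 9)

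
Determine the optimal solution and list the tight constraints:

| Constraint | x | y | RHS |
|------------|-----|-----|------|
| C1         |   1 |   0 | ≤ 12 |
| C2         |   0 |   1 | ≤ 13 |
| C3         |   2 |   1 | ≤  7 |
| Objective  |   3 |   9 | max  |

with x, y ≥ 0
Optimal: x = 0, y = 7
Slack at optimum:
  C1: slack = 12
  C2: slack = 6
  C3: slack = 0 (binding)
  x ≥ 0: x = 0 (binding)
  y ≥ 0: y = 7
Binding constraints: C3, x ≥ 0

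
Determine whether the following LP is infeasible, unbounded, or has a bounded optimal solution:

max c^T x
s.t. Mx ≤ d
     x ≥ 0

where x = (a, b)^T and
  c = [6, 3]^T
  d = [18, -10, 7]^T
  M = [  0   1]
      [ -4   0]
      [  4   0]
One constraint requires 4a ≤ 7, while the constraint -4a ≤ -10 is equivalent to 4a ≥ 10. Together they would need 10 ≤ 4a ≤ 7, which is impossible since 10 > 7. No point satisfies all constraints.

Infeasible — the constraint set is empty.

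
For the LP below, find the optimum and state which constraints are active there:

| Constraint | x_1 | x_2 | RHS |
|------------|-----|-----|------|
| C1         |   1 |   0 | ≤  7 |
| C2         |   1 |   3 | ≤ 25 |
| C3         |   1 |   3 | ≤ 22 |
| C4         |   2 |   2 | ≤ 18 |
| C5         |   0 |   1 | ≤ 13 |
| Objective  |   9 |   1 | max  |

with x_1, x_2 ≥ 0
Optimal: x_1 = 7, x_2 = 2
Slack at optimum:
  C1: slack = 0 (binding)
  C2: slack = 12
  C3: slack = 9
  C4: slack = 0 (binding)
  C5: slack = 11
  x_1 ≥ 0: x_1 = 7
  x_2 ≥ 0: x_2 = 2
Binding constraints: C1, C4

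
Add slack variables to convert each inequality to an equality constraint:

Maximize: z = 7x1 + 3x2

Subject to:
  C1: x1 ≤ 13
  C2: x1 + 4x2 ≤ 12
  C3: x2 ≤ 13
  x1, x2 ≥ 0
max z = 7x1 + 3x2

s.t.
  x1 + s1 = 13
  x1 + 4x2 + s2 = 12
  x2 + s3 = 13
  x1, x2, s1, s2, s3 ≥ 0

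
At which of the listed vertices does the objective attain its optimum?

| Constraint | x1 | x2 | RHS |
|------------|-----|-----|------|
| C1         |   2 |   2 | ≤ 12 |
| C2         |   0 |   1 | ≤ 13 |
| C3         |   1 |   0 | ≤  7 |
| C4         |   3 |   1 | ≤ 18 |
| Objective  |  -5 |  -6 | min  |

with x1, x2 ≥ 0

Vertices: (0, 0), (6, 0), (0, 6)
Evaluating z = -5x1 - 6x2 at each vertex:
  (0, 0): z = 0
  (6, 0): z = -30
  (0, 6): z = -36

The smallest value is z = -36, attained at (0, 6).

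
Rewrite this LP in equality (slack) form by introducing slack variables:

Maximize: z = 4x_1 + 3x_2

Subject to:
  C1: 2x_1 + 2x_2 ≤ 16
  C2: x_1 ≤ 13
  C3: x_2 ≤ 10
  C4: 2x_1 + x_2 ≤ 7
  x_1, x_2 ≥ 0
max z = 4x_1 + 3x_2

s.t.
  2x_1 + 2x_2 + s1 = 16
  x_1 + s2 = 13
  x_2 + s3 = 10
  2x_1 + x_2 + s4 = 7
  x_1, x_2, s1, s2, s3, s4 ≥ 0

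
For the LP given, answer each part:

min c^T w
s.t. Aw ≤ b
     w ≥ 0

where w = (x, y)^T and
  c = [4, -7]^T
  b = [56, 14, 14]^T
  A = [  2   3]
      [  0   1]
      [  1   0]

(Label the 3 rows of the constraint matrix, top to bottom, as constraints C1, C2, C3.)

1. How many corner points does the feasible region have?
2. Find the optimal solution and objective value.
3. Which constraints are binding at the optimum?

1. 5
2. x = 0, y = 14, z = -98
3. C2, x ≥ 0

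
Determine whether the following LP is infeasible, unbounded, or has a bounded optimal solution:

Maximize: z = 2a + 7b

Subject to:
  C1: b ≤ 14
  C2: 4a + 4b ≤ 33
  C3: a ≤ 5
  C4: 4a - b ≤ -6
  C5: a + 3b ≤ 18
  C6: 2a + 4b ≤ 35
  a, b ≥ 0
The point (0, 6) satisfies every constraint, so the LP is feasible; the constraints give a ≤ 5 and b ≤ 14, which with a, b ≥ 0 keep the feasible region inside a bounded box. A feasible, bounded LP attains a finite optimum at a vertex.

Evaluating z = 2a + 7b at each vertex:
  (0, 6): z = 42

Bounded optimum: z* = 42 at (0, 6).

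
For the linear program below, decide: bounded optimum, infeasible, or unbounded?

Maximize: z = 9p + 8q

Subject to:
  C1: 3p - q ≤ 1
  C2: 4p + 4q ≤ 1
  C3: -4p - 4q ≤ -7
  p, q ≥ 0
C2 requires 4p + 4q ≤ 1, while C3 (-4p - 4q ≤ -7) is equivalent to 4p + 4q ≥ 7. Together they would need 7 ≤ 4p + 4q ≤ 1, which is impossible since 7 > 1. No point satisfies all constraints.

The feasible region is empty; the LP is infeasible.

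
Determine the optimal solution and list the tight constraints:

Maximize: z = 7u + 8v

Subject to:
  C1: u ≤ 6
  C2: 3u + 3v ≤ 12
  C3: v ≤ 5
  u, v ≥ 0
Optimal: u = 0, v = 4
Slack at optimum:
  C1: slack = 6
  C2: slack = 0 (binding)
  C3: slack = 1
  u ≥ 0: u = 0 (binding)
  v ≥ 0: v = 4
Binding constraints: C2, u ≥ 0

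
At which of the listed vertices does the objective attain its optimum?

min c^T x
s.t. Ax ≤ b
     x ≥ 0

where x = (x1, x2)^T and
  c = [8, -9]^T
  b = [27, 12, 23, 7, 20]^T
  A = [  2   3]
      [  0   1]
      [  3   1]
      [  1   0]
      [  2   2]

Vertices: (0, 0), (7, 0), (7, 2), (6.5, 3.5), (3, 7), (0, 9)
Evaluating z = 8x1 - 9x2 at each vertex:
  (0, 0): z = 0
  (7, 0): z = 56
  (7, 2): z = 38
  (6.5, 3.5): z = 20.5
  (3, 7): z = -39
  (0, 9): z = -81

The smallest value is z = -81, attained at (0, 9).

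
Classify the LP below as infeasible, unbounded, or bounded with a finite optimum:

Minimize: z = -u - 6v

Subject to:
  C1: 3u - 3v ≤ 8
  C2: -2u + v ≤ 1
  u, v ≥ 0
Feasible point: (0, 0) satisfies every constraint, so the LP is feasible.
Direction d = (1, 1): for each constraint row a, a·d ≤ 0 —
  (3)(1) + (-3)(1) = 0 ≤ 0
  (-2)(1) + (1)(1) = -1 ≤ 0
and d ≥ 0, so (0, 0) + t·d stays feasible for every t ≥ 0. Along this ray z = -u - 6v changes by -7 per unit t, so z → −∞.

Unbounded: there is a feasible ray along which z → −∞.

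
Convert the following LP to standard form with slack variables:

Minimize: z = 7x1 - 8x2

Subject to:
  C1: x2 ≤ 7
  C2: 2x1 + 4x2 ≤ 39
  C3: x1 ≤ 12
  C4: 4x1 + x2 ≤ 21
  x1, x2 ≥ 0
min z = 7x1 - 8x2

s.t.
  x2 + s1 = 7
  2x1 + 4x2 + s2 = 39
  x1 + s3 = 12
  4x1 + x2 + s4 = 21
  x1, x2, s1, s2, s3, s4 ≥ 0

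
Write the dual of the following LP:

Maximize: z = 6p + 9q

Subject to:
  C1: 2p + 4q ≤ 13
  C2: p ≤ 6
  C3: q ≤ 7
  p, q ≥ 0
Minimize: z = 13y1 + 6y2 + 7y3

Subject to:
  C1: -2y1 - y2 ≤ -6
  C2: -4y1 - y3 ≤ -9
  y1, y2, y3 ≥ 0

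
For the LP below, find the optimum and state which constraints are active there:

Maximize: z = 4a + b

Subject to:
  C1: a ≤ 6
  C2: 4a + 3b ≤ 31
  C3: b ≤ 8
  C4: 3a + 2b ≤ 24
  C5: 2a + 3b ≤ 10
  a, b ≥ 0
Optimal: a = 5, b = 0
Slack at optimum:
  C1: slack = 1
  C2: slack = 11
  C3: slack = 8
  C4: slack = 9
  C5: slack = 0 (binding)
  a ≥ 0: a = 5
  b ≥ 0: b = 0 (binding)
Binding constraints: C5, b ≥ 0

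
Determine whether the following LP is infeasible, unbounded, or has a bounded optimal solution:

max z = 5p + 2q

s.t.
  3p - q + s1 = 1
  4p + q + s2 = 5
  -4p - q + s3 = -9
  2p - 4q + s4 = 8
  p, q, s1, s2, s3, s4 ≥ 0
The row 4p + q + s2 = 5 with s2 ≥ 0 requires 4p + q ≤ 5, while the row -4p - q + s3 = -9 with s3 ≥ 0 is equivalent to 4p + q ≥ 9. Together they would need 9 ≤ 4p + q ≤ 5, which is impossible since 9 > 5. No point satisfies all constraints.

Infeasible — the constraint set is empty.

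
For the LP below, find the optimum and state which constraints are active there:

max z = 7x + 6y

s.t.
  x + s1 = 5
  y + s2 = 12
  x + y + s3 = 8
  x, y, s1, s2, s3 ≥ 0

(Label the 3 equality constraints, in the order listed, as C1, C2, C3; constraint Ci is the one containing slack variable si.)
Optimal: x = 5, y = 3
Binding: C1, C3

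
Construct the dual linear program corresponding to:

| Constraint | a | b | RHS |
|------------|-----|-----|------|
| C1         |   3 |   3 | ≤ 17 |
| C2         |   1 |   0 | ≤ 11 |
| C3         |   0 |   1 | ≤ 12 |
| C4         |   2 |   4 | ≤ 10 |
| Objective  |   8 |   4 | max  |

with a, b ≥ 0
Minimize: z = 17y1 + 11y2 + 12y3 + 10y4

Subject to:
  C1: -3y1 - y2 - 2y4 ≤ -8
  C2: -3y1 - y3 - 4y4 ≤ -4
  y1, y2, y3, y4 ≥ 0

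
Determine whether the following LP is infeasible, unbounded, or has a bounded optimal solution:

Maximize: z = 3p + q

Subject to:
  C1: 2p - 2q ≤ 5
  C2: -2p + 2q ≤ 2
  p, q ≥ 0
Feasible point: (0, 0) satisfies every constraint, so the LP is feasible.
Direction d = (1, 1): for each constraint row a, a·d ≤ 0 —
  (2)(1) + (-2)(1) = 0 ≤ 0
  (-2)(1) + (2)(1) = 0 ≤ 0
and d ≥ 0, so (0, 0) + t·d stays feasible for every t ≥ 0. Along this ray z = 3p + q changes by 4 per unit t, so z → +∞.

Unbounded: there is a feasible ray along which z → +∞.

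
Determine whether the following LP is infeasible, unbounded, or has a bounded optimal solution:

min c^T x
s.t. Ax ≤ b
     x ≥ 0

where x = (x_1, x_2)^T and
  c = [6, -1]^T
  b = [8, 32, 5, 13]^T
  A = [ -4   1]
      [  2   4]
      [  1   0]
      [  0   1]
The point (0, 8) satisfies every constraint, so the LP is feasible; the constraints give x_1 ≤ 5 and x_2 ≤ 13, which with x_1, x_2 ≥ 0 keep the feasible region inside a bounded box. A feasible, bounded LP attains a finite optimum at a vertex.

Evaluating z = 6x_1 - x_2 at each vertex:
  (0, 0): z = 0
  (5, 0): z = 30
  (5, 5.5): z = 24.5
  (0, 8): z = -8

The LP has an optimal solution: (0, 8) with z = -8.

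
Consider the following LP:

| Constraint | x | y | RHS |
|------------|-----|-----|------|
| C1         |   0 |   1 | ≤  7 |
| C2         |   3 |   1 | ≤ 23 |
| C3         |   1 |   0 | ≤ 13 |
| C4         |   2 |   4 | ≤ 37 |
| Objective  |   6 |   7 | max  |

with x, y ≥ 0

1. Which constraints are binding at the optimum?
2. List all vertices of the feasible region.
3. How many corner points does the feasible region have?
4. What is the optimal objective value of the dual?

1. C2, C4
2. (0, 0), (7.667, 0), (5.5, 6.5), (4.5, 7), (0, 7)
3. 5
4. 78.5 (by strong duality, equal to the primal optimum)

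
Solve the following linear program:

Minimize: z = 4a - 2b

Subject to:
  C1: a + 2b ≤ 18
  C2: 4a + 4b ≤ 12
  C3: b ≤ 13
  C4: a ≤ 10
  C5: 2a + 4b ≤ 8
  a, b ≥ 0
Each vertex is the intersection of two constraint boundaries that also satisfies all remaining constraints:
  a = 0 and b = 0 → (0, 0)
  4a + 4b = 12 and b = 0 → (3, 0)
  4a + 4b = 12 and 2a + 4b = 8 → (2, 1)
  2a + 4b = 8 and a = 0 → (0, 2)

Evaluating z = 4a - 2b at each vertex:
  (0, 0): z = 0
  (3, 0): z = 12
  (2, 1): z = 6
  (0, 2): z = -4

The minimum is at (0, 2) with z = -4.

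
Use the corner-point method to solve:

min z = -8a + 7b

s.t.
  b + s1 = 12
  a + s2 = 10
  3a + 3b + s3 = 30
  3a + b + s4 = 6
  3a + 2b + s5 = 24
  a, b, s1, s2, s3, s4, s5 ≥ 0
Each vertex is the intersection of two constraint boundaries that also satisfies all remaining constraints:
  a = 0 and b = 0 → (0, 0)
  3a + b = 6 and b = 0 → (2, 0)
  3a + b = 6 and a = 0 → (0, 6)

Evaluating z = -8a + 7b at each vertex:
  (0, 0): z = 0
  (2, 0): z = -16
  (0, 6): z = 42

The minimum is at (2, 0) with z = -16.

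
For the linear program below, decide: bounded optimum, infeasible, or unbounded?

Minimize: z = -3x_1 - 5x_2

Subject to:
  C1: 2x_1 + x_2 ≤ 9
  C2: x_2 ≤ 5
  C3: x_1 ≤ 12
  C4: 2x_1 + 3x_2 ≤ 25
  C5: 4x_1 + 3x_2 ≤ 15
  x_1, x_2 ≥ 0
The point (0, 5) satisfies every constraint, so the LP is feasible; the constraints give x_1 ≤ 12 and x_2 ≤ 5, which with x_1, x_2 ≥ 0 keep the feasible region inside a bounded box. A feasible, bounded LP attains a finite optimum at a vertex.

Evaluating z = -3x_1 - 5x_2 at each vertex:
  (0, 0): z = 0
  (3.75, 0): z = -11.25
  (0, 5): z = -25

Bounded optimum: z* = -25 at (0, 5).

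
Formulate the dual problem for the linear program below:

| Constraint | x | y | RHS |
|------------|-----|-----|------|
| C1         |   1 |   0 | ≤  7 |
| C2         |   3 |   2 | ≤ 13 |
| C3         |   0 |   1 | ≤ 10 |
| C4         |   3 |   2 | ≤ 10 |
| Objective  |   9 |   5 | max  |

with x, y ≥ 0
Minimize: z = 7y1 + 13y2 + 10y3 + 10y4

Subject to:
  C1: -y1 - 3y2 - 3y4 ≤ -9
  C2: -2y2 - y3 - 2y4 ≤ -5
  y1, y2, y3, y4 ≥ 0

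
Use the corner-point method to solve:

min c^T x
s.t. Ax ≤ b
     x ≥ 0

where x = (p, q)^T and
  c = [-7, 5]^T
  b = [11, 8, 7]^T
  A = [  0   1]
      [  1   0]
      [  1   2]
p = 7, q = 0, z = -49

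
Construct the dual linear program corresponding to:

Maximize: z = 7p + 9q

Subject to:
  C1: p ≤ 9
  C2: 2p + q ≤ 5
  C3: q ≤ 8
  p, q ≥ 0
Minimize: z = 9y1 + 5y2 + 8y3

Subject to:
  C1: -y1 - 2y2 ≤ -7
  C2: -y2 - y3 ≤ -9
  y1, y2, y3 ≥ 0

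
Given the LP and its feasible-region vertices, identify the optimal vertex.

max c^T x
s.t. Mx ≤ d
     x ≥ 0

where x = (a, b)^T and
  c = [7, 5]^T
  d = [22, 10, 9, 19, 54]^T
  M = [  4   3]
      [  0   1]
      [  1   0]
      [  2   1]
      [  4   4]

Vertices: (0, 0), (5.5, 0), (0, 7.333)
(5.5, 0) with z = 38.5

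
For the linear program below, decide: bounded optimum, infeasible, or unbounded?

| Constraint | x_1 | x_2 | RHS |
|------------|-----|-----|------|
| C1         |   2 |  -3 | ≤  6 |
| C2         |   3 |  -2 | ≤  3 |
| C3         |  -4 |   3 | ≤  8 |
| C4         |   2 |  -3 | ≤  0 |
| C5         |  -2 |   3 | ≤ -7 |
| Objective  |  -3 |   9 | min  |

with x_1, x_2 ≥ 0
C1 requires 2x_1 - 3x_2 ≤ 6, while C5 (-2x_1 + 3x_2 ≤ -7) is equivalent to 2x_1 - 3x_2 ≥ 7. Together they would need 7 ≤ 2x_1 - 3x_2 ≤ 6, which is impossible since 7 > 6. No point satisfies all constraints.

Infeasible: no point satisfies all constraints simultaneously.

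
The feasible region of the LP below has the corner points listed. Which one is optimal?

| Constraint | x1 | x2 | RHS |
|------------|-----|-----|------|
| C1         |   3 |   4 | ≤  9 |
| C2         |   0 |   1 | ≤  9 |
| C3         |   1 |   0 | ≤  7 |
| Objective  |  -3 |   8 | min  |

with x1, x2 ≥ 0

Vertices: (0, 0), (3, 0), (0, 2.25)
Evaluating z = -3x1 + 8x2 at each vertex:
  (0, 0): z = 0
  (3, 0): z = -9
  (0, 2.25): z = 18

The smallest value is z = -9, attained at (3, 0).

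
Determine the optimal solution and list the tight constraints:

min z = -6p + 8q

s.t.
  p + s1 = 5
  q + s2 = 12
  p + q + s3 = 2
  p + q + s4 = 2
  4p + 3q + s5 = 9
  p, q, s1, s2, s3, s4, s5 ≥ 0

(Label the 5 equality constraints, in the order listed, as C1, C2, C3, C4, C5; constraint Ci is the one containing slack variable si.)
Optimal: p = 2, q = 0
Slack at optimum:
  C1: slack = 3
  C2: slack = 12
  C3: slack = 0 (binding)
  C4: slack = 0 (binding)
  C5: slack = 1
  p ≥ 0: p = 2
  q ≥ 0: q = 0 (binding)
Binding constraints: C3, C4, q ≥ 0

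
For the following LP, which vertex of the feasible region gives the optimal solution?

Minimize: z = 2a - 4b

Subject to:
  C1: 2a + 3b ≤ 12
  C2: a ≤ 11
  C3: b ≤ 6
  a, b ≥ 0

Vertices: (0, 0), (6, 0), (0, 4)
(0, 4) with z = -16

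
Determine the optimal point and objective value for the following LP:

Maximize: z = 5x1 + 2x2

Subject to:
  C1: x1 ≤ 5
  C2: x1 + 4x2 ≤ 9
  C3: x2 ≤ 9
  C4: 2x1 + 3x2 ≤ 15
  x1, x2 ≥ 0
Each vertex is the intersection of two constraint boundaries that also satisfies all remaining constraints:
  x1 = 0 and x2 = 0 → (0, 0)
  x1 = 5 and x2 = 0 → (5, 0)
  x1 = 5 and x1 + 4x2 = 9 → (5, 1)
  x1 + 4x2 = 9 and x1 = 0 → (0, 2.25)

Evaluating z = 5x1 + 2x2 at each vertex:
  (0, 0): z = 0
  (5, 0): z = 25
  (5, 1): z = 27
  (0, 2.25): z = 4.5

The maximum is at (5, 1) with z = 27.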